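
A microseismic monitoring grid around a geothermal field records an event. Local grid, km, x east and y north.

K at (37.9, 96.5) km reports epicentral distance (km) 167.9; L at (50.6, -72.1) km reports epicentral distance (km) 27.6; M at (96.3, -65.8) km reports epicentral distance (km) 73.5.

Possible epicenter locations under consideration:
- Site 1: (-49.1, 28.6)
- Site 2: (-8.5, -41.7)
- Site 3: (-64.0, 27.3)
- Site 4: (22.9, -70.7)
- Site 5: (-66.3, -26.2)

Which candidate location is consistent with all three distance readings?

Site 4

For each candidate, compare |candidate − station| to the reported distance:
Site 1: residuals K 57.5, L 114.1, M 99.9 → max 114.1 km
Site 2: residuals K 22.1, L 38.9, M 34.0 → max 38.9 km
Site 3: residuals K 44.7, L 124.1, M 111.9 → max 124.1 km
Site 4: residuals K 0.0, L 0.1, M 0.1 → max 0.1 km
Site 5: residuals K 6.9, L 98.0, M 93.9 → max 98.0 km
Only Site 4 has all residuals ≈ 0.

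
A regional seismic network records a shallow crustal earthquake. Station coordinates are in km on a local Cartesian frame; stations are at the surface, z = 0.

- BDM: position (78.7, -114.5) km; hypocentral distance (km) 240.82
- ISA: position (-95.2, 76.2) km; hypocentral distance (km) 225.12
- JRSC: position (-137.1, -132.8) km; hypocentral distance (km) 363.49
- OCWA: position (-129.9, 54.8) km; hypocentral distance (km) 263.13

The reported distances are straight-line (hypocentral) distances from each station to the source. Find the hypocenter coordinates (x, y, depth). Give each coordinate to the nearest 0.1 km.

(122.0, 118.8, 41.1)

Each station gives a sphere (x−x_i)² + (y−y_i)² + z² = d_i² (stations at z=0).
Subtracting the BDM sphere from ISA and JRSC: z² cancels, leaving linear equations in x and y:
-347.8 x + 381.4 y = 2880.80
-431.6 x − 36.6 y = -57002.40
Solving: x ≈ 121.998, y ≈ 118.803 km (keep extra digits for the depth step; rounded: 122.0, 118.8).
Then from the BDM sphere: z² = 240.82² − (x − 78.7)² − (y + 114.5)² with x = 121.998, y = 118.803, so z ≈ 41.101 ≈ 41.1 km.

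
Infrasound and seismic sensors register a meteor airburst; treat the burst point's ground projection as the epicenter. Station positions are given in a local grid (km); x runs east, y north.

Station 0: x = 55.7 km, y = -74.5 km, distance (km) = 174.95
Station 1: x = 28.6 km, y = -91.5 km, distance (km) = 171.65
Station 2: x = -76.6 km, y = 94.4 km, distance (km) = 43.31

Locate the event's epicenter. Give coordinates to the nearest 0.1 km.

x ≈ -64.2 km, y ≈ 52.9 km

Circle about each station: (x − 55.7)² + (y + 74.5)² = 174.95²; (x − 28.6)² + (y + 91.5)² = 171.65²; (x + 76.6)² + (y − 94.4)² = 43.31².
Subtracting pairs of circle equations eliminates x²+y² and gives linear equations (the radical axes):
-54.2 x − 34.0 y = 1681.25
-264.6 x + 337.8 y = 34857.93
Solving the 2×2 system: x ≈ -64.2, y ≈ 52.9 km.
Check against Station 0 (with the unrounded x, y): √((x − 55.7)²+(y + 74.5)²) = 174.95 ≈ 174.95 km. ✓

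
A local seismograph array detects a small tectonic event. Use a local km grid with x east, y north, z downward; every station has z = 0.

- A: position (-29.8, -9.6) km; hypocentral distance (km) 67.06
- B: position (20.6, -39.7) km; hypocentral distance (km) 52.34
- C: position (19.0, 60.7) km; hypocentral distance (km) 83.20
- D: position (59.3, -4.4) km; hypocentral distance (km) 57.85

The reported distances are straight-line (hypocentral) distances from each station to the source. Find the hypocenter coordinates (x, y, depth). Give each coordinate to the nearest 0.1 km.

Each station gives a sphere (x−x_i)² + (y−y_i)² + z² = d_i² (stations at z=0).
Subtracting the A sphere from B and C: z² cancels, leaving linear equations in x and y:
100.8 x − 60.2 y = 2777.82
97.6 x + 140.6 y = 640.09
Solving: x ≈ 21.403, y ≈ -10.305 km (keep extra digits for the depth step; rounded: 21.4, -10.3).
Then from the A sphere: z² = 67.06² − (x + 29.8)² − (y + 9.6)² with x = 21.403, y = -10.305, so z ≈ 43.299 ≈ 43.3 km.

x ≈ 21.4 km, y ≈ -10.3 km, depth ≈ 43.3 km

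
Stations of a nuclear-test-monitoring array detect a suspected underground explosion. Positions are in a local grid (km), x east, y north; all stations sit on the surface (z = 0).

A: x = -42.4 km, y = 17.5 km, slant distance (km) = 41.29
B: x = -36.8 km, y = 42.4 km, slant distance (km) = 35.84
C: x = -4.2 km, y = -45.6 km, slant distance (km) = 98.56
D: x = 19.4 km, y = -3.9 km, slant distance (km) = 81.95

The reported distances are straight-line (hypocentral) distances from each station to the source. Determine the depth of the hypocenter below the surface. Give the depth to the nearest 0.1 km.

Each station gives a sphere (x−x_i)² + (y−y_i)² + z² = d_i² (stations at z=0).
Subtracting the A sphere from B and C: z² cancels, leaving linear equations in x and y:
11.2 x + 49.8 y = 1468.35
76.4 x − 126.2 y = -8016.22
Solving: x ≈ -40.992, y ≈ 38.704 km (keep extra digits for the depth step; rounded: -41.0, 38.7).
Then from the A sphere: z² = 41.29² − (x + 42.4)² − (y − 17.5)² with x = -40.992, y = 38.704, so z ≈ 35.402 ≈ 35.4 km.
Check against D (with the unrounded solution): distance 81.95 ≈ 81.95 km. ✓

depth ≈ 35.4 km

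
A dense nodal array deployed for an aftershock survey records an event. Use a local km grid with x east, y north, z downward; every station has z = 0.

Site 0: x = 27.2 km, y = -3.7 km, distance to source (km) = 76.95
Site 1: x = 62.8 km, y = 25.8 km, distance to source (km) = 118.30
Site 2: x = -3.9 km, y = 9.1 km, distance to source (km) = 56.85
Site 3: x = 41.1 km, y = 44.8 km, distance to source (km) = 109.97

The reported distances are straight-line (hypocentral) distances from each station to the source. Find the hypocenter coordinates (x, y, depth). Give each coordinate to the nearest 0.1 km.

Each station gives a sphere (x−x_i)² + (y−y_i)² + z² = d_i² (stations at z=0).
Subtracting the Site 0 sphere from Site 1 and Site 2: z² cancels, leaving linear equations in x and y:
71.2 x + 59.0 y = -4217.64
-62.2 x + 25.6 y = 2033.87
Solving: x ≈ -41.506, y ≈ -21.397 km (keep extra digits for the depth step; rounded: -41.5, -21.4).
Then from the Site 0 sphere: z² = 76.95² − (x − 27.2)² − (y + 3.7)² with x = -41.506, y = -21.397, so z ≈ 29.793 ≈ 29.8 km.

x ≈ -41.5 km, y ≈ -21.4 km, depth ≈ 29.8 km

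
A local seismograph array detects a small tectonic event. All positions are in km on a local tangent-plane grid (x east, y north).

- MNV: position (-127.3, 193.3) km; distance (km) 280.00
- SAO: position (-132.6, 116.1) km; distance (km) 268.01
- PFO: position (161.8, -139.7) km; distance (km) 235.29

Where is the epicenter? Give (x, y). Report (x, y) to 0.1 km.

134.5 km east, 94.0 km north

Circle about each station: (x + 127.3)² + (y − 193.3)² = 280.00²; (x + 132.6)² + (y − 116.1)² = 268.01²; (x − 161.8)² + (y + 139.7)² = 235.29².
Subtracting the MNV equation from the SAO and PFO equations removes the quadratic terms:
-10.6 x − 154.4 y = -15937.57
578.2 x − 666.0 y = 15163.77
Solving the 2×2 system: x ≈ 134.5, y ≈ 94.0 km.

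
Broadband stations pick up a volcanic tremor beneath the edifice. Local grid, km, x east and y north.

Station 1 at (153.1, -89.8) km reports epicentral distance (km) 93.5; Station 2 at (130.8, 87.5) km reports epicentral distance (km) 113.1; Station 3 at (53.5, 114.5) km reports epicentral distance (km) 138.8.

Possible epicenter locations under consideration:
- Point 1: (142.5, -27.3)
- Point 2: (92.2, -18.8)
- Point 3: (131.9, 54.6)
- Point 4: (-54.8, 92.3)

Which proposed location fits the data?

Point 2

For each candidate, compare |candidate − station| to the reported distance:
Point 1: residuals Station 1 30.1, Station 2 2.3, Station 3 28.6 → max 30.1 km
Point 2: residuals Station 1 0.0, Station 2 0.0, Station 3 0.0 → max 0.0 km
Point 3: residuals Station 1 52.4, Station 2 80.2, Station 3 40.1 → max 80.2 km
Point 4: residuals Station 1 182.9, Station 2 72.6, Station 3 28.2 → max 182.9 km
Only Point 2 has all residuals ≈ 0.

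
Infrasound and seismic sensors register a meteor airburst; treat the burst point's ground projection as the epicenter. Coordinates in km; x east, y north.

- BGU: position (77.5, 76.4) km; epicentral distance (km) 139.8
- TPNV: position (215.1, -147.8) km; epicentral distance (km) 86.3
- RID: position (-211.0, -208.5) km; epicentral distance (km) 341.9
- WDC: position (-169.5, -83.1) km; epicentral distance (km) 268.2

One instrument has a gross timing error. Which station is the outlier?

TPNV

Solve using three stations at a time. Using BGU, RID, WDC (subtract circle equations pairwise → linear system) gives (x, y) ≈ (97.8, -61.9).
Distances from that point to each station vs reported:
  BGU: calculated 139.7 vs reported 139.8 → residual 0.1 km
  TPNV: calculated 145.4 vs reported 86.3 → residual 59.1 km
  RID: calculated 341.9 vs reported 341.9 → residual 0.0 km
  WDC: calculated 268.2 vs reported 268.2 → residual 0.0 km
BGU, RID, WDC are mutually consistent (residuals ≈ 0); TPNV is off by 59.1 km.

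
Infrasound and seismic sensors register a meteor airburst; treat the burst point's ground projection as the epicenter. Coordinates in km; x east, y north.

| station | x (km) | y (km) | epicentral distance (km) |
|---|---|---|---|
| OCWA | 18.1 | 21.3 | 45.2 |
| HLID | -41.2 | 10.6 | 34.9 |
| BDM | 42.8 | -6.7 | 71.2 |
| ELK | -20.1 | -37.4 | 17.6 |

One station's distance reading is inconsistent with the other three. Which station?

Solve using three stations at a time. Using HLID, BDM, ELK (subtract circle equations pairwise → linear system) gives (x, y) ≈ (-26.9, -21.2).
Distances from that point to each station vs reported:
  OCWA: calculated 61.9 vs reported 45.2 → residual 16.7 km
  HLID: calculated 34.9 vs reported 34.9 → residual 0.0 km
  BDM: calculated 71.2 vs reported 71.2 → residual 0.0 km
  ELK: calculated 17.6 vs reported 17.6 → residual 0.0 km
HLID, BDM, ELK are mutually consistent (residuals ≈ 0); OCWA is off by 16.7 km.

OCWA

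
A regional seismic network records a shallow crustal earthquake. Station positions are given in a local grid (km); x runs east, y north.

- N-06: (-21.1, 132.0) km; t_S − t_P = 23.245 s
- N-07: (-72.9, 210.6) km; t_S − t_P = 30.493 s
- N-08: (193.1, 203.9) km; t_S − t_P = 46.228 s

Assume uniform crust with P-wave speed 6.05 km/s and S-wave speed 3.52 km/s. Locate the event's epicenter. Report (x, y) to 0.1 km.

(-107.0, -43.8)

Distance from S−P lag: d = Δt · v_P v_S / (v_P − v_S) = Δt · (6.05·3.52)/(6.05−3.52) ≈ 8.4174·Δt.
So d_N-06 = 195.66, d_N-07 = 256.67, d_N-08 = 389.12 km.
Circle about each station: (x + 21.1)² + (y − 132.0)² = 195.66²; (x + 72.9)² + (y − 210.6)² = 256.67²; (x − 193.1)² + (y − 203.9)² = 389.12².
Subtracting pairs of circle equations eliminates x²+y² and gives linear equations (the radical axes):
-103.6 x + 157.2 y = 4200.91
428.4 x + 143.8 y = -52137.93
Solving the 2×2 system: x ≈ -107.0, y ≈ -43.8 km.
Check against N-06 (with the unrounded x, y): √((x + 21.1)²+(y − 132.0)²) = 195.66 ≈ 195.66 km. ✓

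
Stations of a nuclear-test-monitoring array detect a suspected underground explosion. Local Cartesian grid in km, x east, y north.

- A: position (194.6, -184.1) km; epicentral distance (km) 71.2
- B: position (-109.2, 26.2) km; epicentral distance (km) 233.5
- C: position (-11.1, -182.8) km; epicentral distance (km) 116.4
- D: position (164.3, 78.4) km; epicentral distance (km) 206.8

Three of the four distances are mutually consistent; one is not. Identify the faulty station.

Solve using three stations at a time. Using B, C, D (subtract circle equations pairwise → linear system) gives (x, y) ≈ (80.1, -110.5).
Distances from that point to each station vs reported:
  A: calculated 136.1 vs reported 71.2 → residual 64.9 km
  B: calculated 233.5 vs reported 233.5 → residual 0.0 km
  C: calculated 116.4 vs reported 116.4 → residual 0.0 km
  D: calculated 206.8 vs reported 206.8 → residual 0.0 km
B, C, D are mutually consistent (residuals ≈ 0); A is off by 64.9 km.

A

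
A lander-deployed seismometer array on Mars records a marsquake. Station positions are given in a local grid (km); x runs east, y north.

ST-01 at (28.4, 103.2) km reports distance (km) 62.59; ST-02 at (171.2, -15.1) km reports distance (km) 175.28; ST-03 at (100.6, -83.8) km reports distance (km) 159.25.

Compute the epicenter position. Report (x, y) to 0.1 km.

(6.4, 44.6)

Circle about each station: (x − 28.4)² + (y − 103.2)² = 62.59²; (x − 171.2)² + (y + 15.1)² = 175.28²; (x − 100.6)² + (y + 83.8)² = 159.25².
Subtracting the ST-01 equation from the ST-02 and ST-03 equations removes the quadratic terms:
285.6 x − 236.6 y = -8724.92
144.4 x − 374.0 y = -15757.05
Solving the 2×2 system: x ≈ 6.4, y ≈ 44.6 km.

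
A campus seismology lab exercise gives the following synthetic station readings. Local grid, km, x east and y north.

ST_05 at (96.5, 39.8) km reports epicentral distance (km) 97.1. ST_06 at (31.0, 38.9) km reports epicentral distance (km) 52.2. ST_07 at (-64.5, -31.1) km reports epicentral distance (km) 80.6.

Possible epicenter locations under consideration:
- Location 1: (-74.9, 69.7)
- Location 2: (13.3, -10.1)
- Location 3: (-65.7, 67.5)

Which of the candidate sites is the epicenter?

For each candidate, compare |candidate − station| to the reported distance:
Location 1: residuals ST_05 76.9, ST_06 58.1, ST_07 20.7 → max 76.9 km
Location 2: residuals ST_05 0.1, ST_06 0.1, ST_07 0.0 → max 0.1 km
Location 3: residuals ST_05 67.4, ST_06 48.6, ST_07 18.0 → max 67.4 km
Only Location 2 has all residuals ≈ 0.

Location 2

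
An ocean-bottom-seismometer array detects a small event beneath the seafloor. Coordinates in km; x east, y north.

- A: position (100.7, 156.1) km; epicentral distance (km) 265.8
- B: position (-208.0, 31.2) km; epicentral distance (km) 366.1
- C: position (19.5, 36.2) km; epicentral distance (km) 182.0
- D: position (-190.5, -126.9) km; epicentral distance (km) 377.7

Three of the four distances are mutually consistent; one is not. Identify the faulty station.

D

Solve using three stations at a time. Using A, B, C (subtract circle equations pairwise → linear system) gives (x, y) ≈ (130.6, -108.1).
Distances from that point to each station vs reported:
  A: calculated 265.9 vs reported 265.8 → residual 0.1 km
  B: calculated 366.2 vs reported 366.1 → residual 0.1 km
  C: calculated 182.1 vs reported 182.0 → residual 0.1 km
  D: calculated 321.7 vs reported 377.7 → residual 56.0 km
A, B, C are mutually consistent (residuals ≈ 0); D is off by 56.0 km.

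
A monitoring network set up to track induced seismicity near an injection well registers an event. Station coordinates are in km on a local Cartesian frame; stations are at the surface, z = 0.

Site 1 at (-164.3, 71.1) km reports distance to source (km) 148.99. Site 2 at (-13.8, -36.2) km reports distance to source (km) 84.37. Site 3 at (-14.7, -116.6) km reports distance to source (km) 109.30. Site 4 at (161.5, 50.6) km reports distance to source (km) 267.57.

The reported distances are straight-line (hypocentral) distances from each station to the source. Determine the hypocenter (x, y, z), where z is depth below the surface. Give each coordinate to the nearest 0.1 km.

Each station gives a sphere (x−x_i)² + (y−y_i)² + z² = d_i² (stations at z=0).
Subtracting the Site 1 sphere from Site 2 and Site 3: z² cancels, leaving linear equations in x and y:
301.0 x − 214.6 y = -15469.10
299.2 x − 375.4 y = -7986.52
Solving: x ≈ -83.899, y ≈ -45.594 km (keep extra digits for the depth step; rounded: -83.9, -45.6).
Then from the Site 1 sphere: z² = 148.99² − (x + 164.3)² − (y − 71.1)² with x = -83.899, y = -45.594, so z ≈ 46.002 ≈ 46.0 km.

x ≈ -83.9 km, y ≈ -45.6 km, depth ≈ 46.0 km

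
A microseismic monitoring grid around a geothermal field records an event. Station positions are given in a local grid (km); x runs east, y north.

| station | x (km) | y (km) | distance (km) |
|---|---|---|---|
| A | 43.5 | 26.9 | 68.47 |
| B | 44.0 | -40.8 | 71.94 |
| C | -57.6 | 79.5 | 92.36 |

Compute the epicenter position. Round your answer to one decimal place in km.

-17.7 km east, -3.8 km north

Circle about each station: (x − 43.5)² + (y − 26.9)² = 68.47²; (x − 44.0)² + (y + 40.8)² = 71.94²; (x + 57.6)² + (y − 79.5)² = 92.36².
Subtracting the A equation from the B and C equations removes the quadratic terms:
1.0 x − 135.4 y = 497.56
-202.2 x + 105.2 y = 3179.92
Solving the 2×2 system: x ≈ -17.7, y ≈ -3.8 km.
Check against A (with the unrounded x, y): √((x − 43.5)²+(y − 26.9)²) = 68.48 ≈ 68.47 km. ✓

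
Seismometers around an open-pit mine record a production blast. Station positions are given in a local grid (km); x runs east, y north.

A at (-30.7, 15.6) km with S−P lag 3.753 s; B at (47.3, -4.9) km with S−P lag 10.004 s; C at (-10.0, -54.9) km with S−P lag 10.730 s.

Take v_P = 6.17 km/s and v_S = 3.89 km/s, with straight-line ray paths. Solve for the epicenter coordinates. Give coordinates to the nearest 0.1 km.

Distance from S−P lag: d = Δt · v_P v_S / (v_P − v_S) = Δt · (6.17·3.89)/(6.17−3.89) ≈ 10.5269·Δt.
So d_A = 39.51, d_B = 105.31, d_C = 112.95 km.
Circle about each station: (x + 30.7)² + (y − 15.6)² = 39.51²; (x − 47.3)² + (y + 4.9)² = 105.31²; (x + 10.0)² + (y + 54.9)² = 112.95².
Subtracting pairs of circle equations eliminates x²+y² and gives linear equations (the radical axes):
156.0 x − 41.0 y = -8453.71
41.4 x − 141.0 y = -9268.50
Solving the 2×2 system: x ≈ -40.0, y ≈ 54.0 km.

-40.0 km east, 54.0 km north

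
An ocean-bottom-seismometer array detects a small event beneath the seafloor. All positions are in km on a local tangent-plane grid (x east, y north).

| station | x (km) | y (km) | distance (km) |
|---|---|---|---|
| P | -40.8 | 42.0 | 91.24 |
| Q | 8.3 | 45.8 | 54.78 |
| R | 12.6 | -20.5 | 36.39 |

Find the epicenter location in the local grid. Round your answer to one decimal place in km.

(41.2, 2.0)

Circle about each station: (x + 40.8)² + (y − 42.0)² = 91.24²; (x − 8.3)² + (y − 45.8)² = 54.78²; (x − 12.6)² + (y + 20.5)² = 36.39².
Subtracting pairs of circle equations eliminates x²+y² and gives linear equations (the radical axes):
98.2 x + 7.6 y = 4061.78
106.8 x − 125.0 y = 4150.88
Solving the 2×2 system: x ≈ 41.2, y ≈ 2.0 km.
Check against P (with the unrounded x, y): √((x + 40.8)²+(y − 42.0)²) = 91.24 ≈ 91.24 km. ✓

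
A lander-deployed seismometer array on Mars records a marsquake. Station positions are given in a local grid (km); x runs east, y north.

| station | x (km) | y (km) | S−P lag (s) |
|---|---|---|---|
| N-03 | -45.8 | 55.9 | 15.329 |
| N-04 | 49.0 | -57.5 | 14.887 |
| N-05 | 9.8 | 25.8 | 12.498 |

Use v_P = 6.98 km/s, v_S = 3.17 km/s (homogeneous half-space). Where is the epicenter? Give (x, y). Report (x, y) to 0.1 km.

(-33.7, -32.3)

Distance from S−P lag: d = Δt · v_P v_S / (v_P − v_S) = Δt · (6.98·3.17)/(6.98−3.17) ≈ 5.8075·Δt.
So d_N-03 = 89.02, d_N-04 = 86.46, d_N-05 = 72.58 km.
Circle about each station: (x + 45.8)² + (y − 55.9)² = 89.02²; (x − 49.0)² + (y + 57.5)² = 86.46²; (x − 9.8)² + (y − 25.8)² = 72.58².
Subtracting the N-03 equation from the N-04 and N-05 equations removes the quadratic terms:
189.6 x − 226.8 y = 934.03
111.2 x − 60.2 y = -1804.07
Solving the 2×2 system: x ≈ -33.7, y ≈ -32.3 km.
Check against N-03 (with the unrounded x, y): √((x + 45.8)²+(y − 55.9)²) = 89.02 ≈ 89.02 km. ✓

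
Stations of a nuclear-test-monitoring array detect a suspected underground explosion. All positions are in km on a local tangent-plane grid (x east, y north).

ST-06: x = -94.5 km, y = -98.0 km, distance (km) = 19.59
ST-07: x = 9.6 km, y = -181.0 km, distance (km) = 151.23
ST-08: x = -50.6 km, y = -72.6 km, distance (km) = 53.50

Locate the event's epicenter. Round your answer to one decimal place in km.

-103.5 km east, -80.6 km north

Circle about each station: (x + 94.5)² + (y + 98.0)² = 19.59²; (x − 9.6)² + (y + 181.0)² = 151.23²; (x + 50.6)² + (y + 72.6)² = 53.50².
Subtracting pairs of circle equations eliminates x²+y² and gives linear equations (the radical axes):
208.2 x − 166.0 y = -8167.83
87.8 x + 50.8 y = -13181.61
Solving the 2×2 system: x ≈ -103.5, y ≈ -80.6 km.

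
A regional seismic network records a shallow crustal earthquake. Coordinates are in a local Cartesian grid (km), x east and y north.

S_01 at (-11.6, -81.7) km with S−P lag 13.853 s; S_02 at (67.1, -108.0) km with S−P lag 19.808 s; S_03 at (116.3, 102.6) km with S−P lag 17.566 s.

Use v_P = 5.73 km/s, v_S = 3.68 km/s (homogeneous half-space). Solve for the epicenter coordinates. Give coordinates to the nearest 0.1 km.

Distance from S−P lag: d = Δt · v_P v_S / (v_P − v_S) = Δt · (5.73·3.68)/(5.73−3.68) ≈ 10.2860·Δt.
So d_S_01 = 142.49, d_S_02 = 203.75, d_S_03 = 180.68 km.
Circle about each station: (x + 11.6)² + (y + 81.7)² = 142.49²; (x − 67.1)² + (y + 108.0)² = 203.75²; (x − 116.3)² + (y − 102.6)² = 180.68².
Subtracting the S_01 equation from the S_02 and S_03 equations removes the quadratic terms:
157.4 x − 52.6 y = -11853.70
255.8 x + 368.6 y = 4901.14
Solving the 2×2 system: x ≈ -57.5, y ≈ 53.2 km.

(-57.5, 53.2)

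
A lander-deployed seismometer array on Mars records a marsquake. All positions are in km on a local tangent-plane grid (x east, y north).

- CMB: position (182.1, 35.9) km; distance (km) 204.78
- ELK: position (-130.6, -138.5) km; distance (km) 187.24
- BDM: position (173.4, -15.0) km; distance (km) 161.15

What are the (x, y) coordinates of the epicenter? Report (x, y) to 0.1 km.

Circle about each station: (x − 182.1)² + (y − 35.9)² = 204.78²; (x + 130.6)² + (y + 138.5)² = 187.24²; (x − 173.4)² + (y + 15.0)² = 161.15².
Subtracting pairs of circle equations eliminates x²+y² and gives linear equations (the radical axes):
-625.4 x − 348.8 y = 8665.42
-17.4 x − 101.8 y = 11808.87
Solving the 2×2 system: x ≈ 56.2, y ≈ -125.6 km.

x ≈ 56.2 km, y ≈ -125.6 km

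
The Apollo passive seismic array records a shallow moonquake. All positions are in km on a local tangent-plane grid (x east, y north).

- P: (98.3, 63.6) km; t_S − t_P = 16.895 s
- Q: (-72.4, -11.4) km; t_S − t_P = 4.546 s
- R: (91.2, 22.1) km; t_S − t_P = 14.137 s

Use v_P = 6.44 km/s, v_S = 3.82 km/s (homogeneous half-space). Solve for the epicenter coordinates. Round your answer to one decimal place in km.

Distance from S−P lag: d = Δt · v_P v_S / (v_P − v_S) = Δt · (6.44·3.82)/(6.44−3.82) ≈ 9.3896·Δt.
So d_P = 158.64, d_Q = 42.69, d_R = 132.74 km.
Circle about each station: (x − 98.3)² + (y − 63.6)² = 158.64²; (x + 72.4)² + (y + 11.4)² = 42.69²; (x − 91.2)² + (y − 22.1)² = 132.74².
Subtracting pairs of circle equations eliminates x²+y² and gives linear equations (the radical axes):
-341.4 x − 150.0 y = 15008.08
-14.2 x − 83.0 y = 2644.74
Solving the 2×2 system: x ≈ -32.4, y ≈ -26.3 km.

(-32.4, -26.3)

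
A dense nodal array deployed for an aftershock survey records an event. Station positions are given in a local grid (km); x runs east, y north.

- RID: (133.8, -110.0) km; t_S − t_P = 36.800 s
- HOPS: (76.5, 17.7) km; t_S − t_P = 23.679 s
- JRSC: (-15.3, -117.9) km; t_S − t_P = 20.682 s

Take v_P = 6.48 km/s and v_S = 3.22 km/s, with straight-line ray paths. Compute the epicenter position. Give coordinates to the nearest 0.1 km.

(-74.1, 0.7)

Distance from S−P lag: d = Δt · v_P v_S / (v_P − v_S) = Δt · (6.48·3.22)/(6.48−3.22) ≈ 6.4005·Δt.
So d_RID = 235.54, d_HOPS = 151.56, d_JRSC = 132.37 km.
Circle about each station: (x − 133.8)² + (y + 110.0)² = 235.54²; (x − 76.5)² + (y − 17.7)² = 151.56²; (x + 15.3)² + (y + 117.9)² = 132.37².
Subtracting the RID equation from the HOPS and JRSC equations removes the quadratic terms:
-114.6 x + 255.4 y = 8671.76
-298.2 x − 15.8 y = 22089.33
Solving the 2×2 system: x ≈ -74.1, y ≈ 0.7 km.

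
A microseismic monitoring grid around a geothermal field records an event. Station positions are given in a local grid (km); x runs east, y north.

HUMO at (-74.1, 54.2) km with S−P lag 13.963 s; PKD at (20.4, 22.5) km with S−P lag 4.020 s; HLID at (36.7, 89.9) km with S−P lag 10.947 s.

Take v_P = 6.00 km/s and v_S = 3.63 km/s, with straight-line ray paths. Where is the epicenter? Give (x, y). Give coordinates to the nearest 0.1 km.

Distance from S−P lag: d = Δt · v_P v_S / (v_P − v_S) = Δt · (6.00·3.63)/(6.00−3.63) ≈ 9.1899·Δt.
So d_HUMO = 128.32, d_PKD = 36.94, d_HLID = 100.60 km.
Circle about each station: (x + 74.1)² + (y − 54.2)² = 128.32²; (x − 20.4)² + (y − 22.5)² = 36.94²; (x − 36.7)² + (y − 89.9)² = 100.60².
Subtracting the HUMO equation from the PKD and HLID equations removes the quadratic terms:
189.0 x − 63.4 y = 7595.42
221.6 x + 71.4 y = 7346.11
Solving the 2×2 system: x ≈ 36.6, y ≈ -10.7 km.
Check against HUMO (with the unrounded x, y): √((x + 74.1)²+(y − 54.2)²) = 128.32 ≈ 128.32 km. ✓

(36.6, -10.7)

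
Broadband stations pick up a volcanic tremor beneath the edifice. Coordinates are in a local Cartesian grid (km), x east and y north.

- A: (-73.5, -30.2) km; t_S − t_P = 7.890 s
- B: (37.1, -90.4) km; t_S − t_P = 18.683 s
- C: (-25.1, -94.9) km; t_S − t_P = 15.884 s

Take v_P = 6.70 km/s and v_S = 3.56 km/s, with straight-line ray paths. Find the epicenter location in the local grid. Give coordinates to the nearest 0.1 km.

Distance from S−P lag: d = Δt · v_P v_S / (v_P − v_S) = Δt · (6.70·3.56)/(6.70−3.56) ≈ 7.5962·Δt.
So d_A = 59.93, d_B = 141.92, d_C = 120.66 km.
Circle about each station: (x + 73.5)² + (y + 30.2)² = 59.93²; (x − 37.1)² + (y + 90.4)² = 141.92²; (x + 25.1)² + (y + 94.9)² = 120.66².
Subtracting the A equation from the B and C equations removes the quadratic terms:
221.2 x − 120.4 y = -13315.40
96.8 x − 129.4 y = -7645.50
Solving the 2×2 system: x ≈ -47.3, y ≈ 23.7 km.

x ≈ -47.3 km, y ≈ 23.7 km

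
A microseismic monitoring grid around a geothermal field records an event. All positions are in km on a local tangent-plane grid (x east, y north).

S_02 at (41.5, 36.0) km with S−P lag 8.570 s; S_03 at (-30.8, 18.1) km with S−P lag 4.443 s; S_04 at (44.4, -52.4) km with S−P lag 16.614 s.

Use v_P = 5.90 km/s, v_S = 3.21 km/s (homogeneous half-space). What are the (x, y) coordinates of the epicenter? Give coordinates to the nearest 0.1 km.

Distance from S−P lag: d = Δt · v_P v_S / (v_P − v_S) = Δt · (5.90·3.21)/(5.90−3.21) ≈ 7.0405·Δt.
So d_S_02 = 60.34, d_S_03 = 31.28, d_S_04 = 116.97 km.
Circle about each station: (x − 41.5)² + (y − 36.0)² = 60.34²; (x + 30.8)² + (y − 18.1)² = 31.28²; (x − 44.4)² + (y + 52.4)² = 116.97².
Subtracting the S_02 equation from the S_03 and S_04 equations removes the quadratic terms:
-144.6 x − 35.8 y = 920.48
5.8 x − 176.8 y = -8342.20
Solving the 2×2 system: x ≈ -17.9, y ≈ 46.6 km.

(-17.9, 46.6)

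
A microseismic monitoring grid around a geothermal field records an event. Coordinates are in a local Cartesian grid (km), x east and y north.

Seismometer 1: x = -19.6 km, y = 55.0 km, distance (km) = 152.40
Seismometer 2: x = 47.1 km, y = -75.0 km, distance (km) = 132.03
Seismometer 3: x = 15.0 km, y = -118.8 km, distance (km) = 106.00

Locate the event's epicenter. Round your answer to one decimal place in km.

x ≈ -84.7 km, y ≈ -82.8 km

Circle about each station: (x + 19.6)² + (y − 55.0)² = 152.40²; (x − 47.1)² + (y + 75.0)² = 132.03²; (x − 15.0)² + (y + 118.8)² = 106.00².
Subtracting pairs of circle equations eliminates x²+y² and gives linear equations (the radical axes):
133.4 x − 260.0 y = 10228.09
69.2 x − 347.6 y = 22919.04
Solving the 2×2 system: x ≈ -84.7, y ≈ -82.8 km.
Check against Seismometer 1 (with the unrounded x, y): √((x + 19.6)²+(y − 55.0)²) = 152.40 ≈ 152.40 km. ✓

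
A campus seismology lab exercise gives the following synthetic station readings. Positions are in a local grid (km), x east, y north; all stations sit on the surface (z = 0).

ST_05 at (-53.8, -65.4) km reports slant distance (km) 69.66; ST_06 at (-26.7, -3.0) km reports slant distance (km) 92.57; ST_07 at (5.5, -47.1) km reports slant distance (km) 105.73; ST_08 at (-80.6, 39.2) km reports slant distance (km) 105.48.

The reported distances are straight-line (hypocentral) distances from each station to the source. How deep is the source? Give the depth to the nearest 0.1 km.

z ≈ 61.5 km

Each station gives a sphere (x−x_i)² + (y−y_i)² + z² = d_i² (stations at z=0).
Subtracting the ST_05 sphere from ST_06 and ST_07: z² cancels, leaving linear equations in x and y:
54.2 x + 124.8 y = -10166.40
118.6 x + 36.6 y = -11249.26
Solving: x ≈ -80.500, y ≈ -46.501 km (keep extra digits for the depth step; rounded: -80.5, -46.5).
Then from the ST_05 sphere: z² = 69.66² − (x + 53.8)² − (y + 65.4)² with x = -80.500, y = -46.501, so z ≈ 61.502 ≈ 61.5 km.
Check against ST_08 (with the unrounded solution): distance 105.48 ≈ 105.48 km. ✓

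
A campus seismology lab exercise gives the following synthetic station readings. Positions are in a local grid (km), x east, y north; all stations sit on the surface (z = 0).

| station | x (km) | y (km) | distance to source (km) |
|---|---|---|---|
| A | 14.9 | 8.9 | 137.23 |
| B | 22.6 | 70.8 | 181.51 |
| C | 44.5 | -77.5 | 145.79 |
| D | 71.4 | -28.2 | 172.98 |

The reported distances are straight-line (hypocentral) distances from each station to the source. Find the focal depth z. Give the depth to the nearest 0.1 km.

Each station gives a sphere (x−x_i)² + (y−y_i)² + z² = d_i² (stations at z=0).
Subtracting the A sphere from B and C: z² cancels, leaving linear equations in x and y:
15.4 x + 123.8 y = -8891.63
59.2 x − 172.8 y = 5262.63
Solving: x ≈ -88.584, y ≈ -60.803 km (keep extra digits for the depth step; rounded: -88.6, -60.8).
Then from the A sphere: z² = 137.23² − (x − 14.9)² − (y − 8.9)² with x = -88.584, y = -60.803, so z ≈ 57.137 ≈ 57.1 km.
Check against D (with the unrounded solution): distance 172.98 ≈ 172.98 km. ✓

depth ≈ 57.1 km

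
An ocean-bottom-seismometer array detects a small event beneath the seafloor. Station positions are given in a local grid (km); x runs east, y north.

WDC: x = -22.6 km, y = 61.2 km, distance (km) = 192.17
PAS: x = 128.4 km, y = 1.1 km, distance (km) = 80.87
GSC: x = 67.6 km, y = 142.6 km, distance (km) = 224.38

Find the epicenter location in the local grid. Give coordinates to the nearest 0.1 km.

Circle about each station: (x + 22.6)² + (y − 61.2)² = 192.17²; (x − 128.4)² + (y − 1.1)² = 80.87²; (x − 67.6)² + (y − 142.6)² = 224.38².
Subtracting pairs of circle equations eliminates x²+y² and gives linear equations (the radical axes):
302.0 x − 120.2 y = 42620.92
180.4 x + 162.8 y = 7231.24
Solving the 2×2 system: x ≈ 110.2, y ≈ -77.7 km.

(110.2, -77.7)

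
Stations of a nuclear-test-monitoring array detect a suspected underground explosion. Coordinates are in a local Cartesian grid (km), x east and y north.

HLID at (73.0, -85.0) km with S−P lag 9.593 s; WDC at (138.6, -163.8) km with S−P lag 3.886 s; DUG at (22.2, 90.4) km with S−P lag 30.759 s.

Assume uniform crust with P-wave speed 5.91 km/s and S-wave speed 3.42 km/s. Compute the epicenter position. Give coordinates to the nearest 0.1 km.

134.7 km east, -132.5 km north

Distance from S−P lag: d = Δt · v_P v_S / (v_P − v_S) = Δt · (5.91·3.42)/(5.91−3.42) ≈ 8.1173·Δt.
So d_HLID = 77.87, d_WDC = 31.54, d_DUG = 249.68 km.
Circle about each station: (x − 73.0)² + (y + 85.0)² = 77.87²; (x − 138.6)² + (y + 163.8)² = 31.54²; (x − 22.2)² + (y − 90.4)² = 249.68².
Subtracting the HLID equation from the WDC and DUG equations removes the quadratic terms:
131.2 x − 157.6 y = 38555.37
-101.6 x + 350.8 y = -60165.37
Solving the 2×2 system: x ≈ 134.7, y ≈ -132.5 km.
Check against HLID (with the unrounded x, y): √((x − 73.0)²+(y + 85.0)²) = 77.87 ≈ 77.87 km. ✓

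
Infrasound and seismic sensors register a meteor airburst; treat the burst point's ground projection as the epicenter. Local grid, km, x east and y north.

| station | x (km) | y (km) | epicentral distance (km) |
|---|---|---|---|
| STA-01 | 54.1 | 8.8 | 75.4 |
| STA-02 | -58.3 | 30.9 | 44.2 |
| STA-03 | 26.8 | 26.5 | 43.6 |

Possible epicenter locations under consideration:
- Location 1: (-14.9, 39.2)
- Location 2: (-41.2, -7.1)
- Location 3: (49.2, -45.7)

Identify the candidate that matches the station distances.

Location 1

For each candidate, compare |candidate − station| to the reported distance:
Location 1: residuals STA-01 0.0, STA-02 0.0, STA-03 0.0 → max 0.0 km
Location 2: residuals STA-01 21.2, STA-02 2.5, STA-03 32.2 → max 32.2 km
Location 3: residuals STA-01 20.7, STA-02 87.8, STA-03 32.0 → max 87.8 km
Only Location 1 has all residuals ≈ 0.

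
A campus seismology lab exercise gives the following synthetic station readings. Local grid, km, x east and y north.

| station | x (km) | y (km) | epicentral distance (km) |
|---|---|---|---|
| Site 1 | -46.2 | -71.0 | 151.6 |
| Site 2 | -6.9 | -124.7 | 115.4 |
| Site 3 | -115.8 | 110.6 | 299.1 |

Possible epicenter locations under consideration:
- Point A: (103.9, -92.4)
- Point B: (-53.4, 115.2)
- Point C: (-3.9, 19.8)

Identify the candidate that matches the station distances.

Point A

For each candidate, compare |candidate − station| to the reported distance:
Point A: residuals Site 1 0.0, Site 2 0.0, Site 3 0.0 → max 0.0 km
Point B: residuals Site 1 34.7, Site 2 129.0, Site 3 236.5 → max 236.5 km
Point C: residuals Site 1 51.4, Site 2 29.1, Site 3 155.0 → max 155.0 km
Only Point A has all residuals ≈ 0.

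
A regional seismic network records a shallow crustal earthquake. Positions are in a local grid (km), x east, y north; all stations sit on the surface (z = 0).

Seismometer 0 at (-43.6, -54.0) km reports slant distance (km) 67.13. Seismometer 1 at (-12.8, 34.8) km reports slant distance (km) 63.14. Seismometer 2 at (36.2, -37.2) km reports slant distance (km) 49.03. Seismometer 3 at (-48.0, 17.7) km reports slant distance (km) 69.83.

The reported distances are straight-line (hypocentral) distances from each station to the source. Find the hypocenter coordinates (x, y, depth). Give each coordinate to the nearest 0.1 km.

x ≈ 3.6 km, y ≈ -17.7 km, depth ≈ 31.0 km

Each station gives a sphere (x−x_i)² + (y−y_i)² + z² = d_i² (stations at z=0).
Subtracting the Seismometer 0 sphere from Seismometer 1 and Seismometer 2: z² cancels, leaving linear equations in x and y:
61.6 x + 177.6 y = -2922.30
159.6 x + 33.6 y = -20.18
Solving: x ≈ 3.601, y ≈ -17.703 km (keep extra digits for the depth step; rounded: 3.6, -17.7).
Then from the Seismometer 0 sphere: z² = 67.13² − (x + 43.6)² − (y + 54.0)² with x = 3.601, y = -17.703, so z ≈ 31.000 ≈ 31.0 km.
Check against Seismometer 3 (with the unrounded solution): distance 69.84 ≈ 69.83 km. ✓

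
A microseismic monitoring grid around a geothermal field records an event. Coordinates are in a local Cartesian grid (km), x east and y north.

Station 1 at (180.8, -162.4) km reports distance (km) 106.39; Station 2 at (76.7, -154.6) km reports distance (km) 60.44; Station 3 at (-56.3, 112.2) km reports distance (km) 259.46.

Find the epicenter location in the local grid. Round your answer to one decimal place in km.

x ≈ 96.5 km, y ≈ -97.5 km

Circle about each station: (x − 180.8)² + (y + 162.4)² = 106.39²; (x − 76.7)² + (y + 154.6)² = 60.44²; (x + 56.3)² + (y − 112.2)² = 259.46².
Subtracting pairs of circle equations eliminates x²+y² and gives linear equations (the radical axes):
-208.2 x + 15.6 y = -21612.51
-474.2 x + 549.2 y = -99304.53
Solving the 2×2 system: x ≈ 96.5, y ≈ -97.5 km.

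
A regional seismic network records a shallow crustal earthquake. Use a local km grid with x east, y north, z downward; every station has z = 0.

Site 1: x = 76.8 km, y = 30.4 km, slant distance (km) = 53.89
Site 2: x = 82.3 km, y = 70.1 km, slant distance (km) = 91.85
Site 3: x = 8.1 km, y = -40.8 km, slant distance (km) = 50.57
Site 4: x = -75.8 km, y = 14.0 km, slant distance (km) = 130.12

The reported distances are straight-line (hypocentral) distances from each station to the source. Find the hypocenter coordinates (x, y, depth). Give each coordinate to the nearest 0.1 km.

Each station gives a sphere (x−x_i)² + (y−y_i)² + z² = d_i² (stations at z=0).
Subtracting the Site 1 sphere from Site 2 and Site 3: z² cancels, leaving linear equations in x and y:
11.0 x + 79.4 y = -667.39
-137.4 x − 142.4 y = -4745.34
Solving: x ≈ 50.499, y ≈ -15.401 km (keep extra digits for the depth step; rounded: 50.5, -15.4).
Then from the Site 1 sphere: z² = 53.89² − (x − 76.8)² − (y − 30.4)² with x = 50.499, y = -15.401, so z ≈ 10.708 ≈ 10.7 km.

x ≈ 50.5 km, y ≈ -15.4 km, depth ≈ 10.7 km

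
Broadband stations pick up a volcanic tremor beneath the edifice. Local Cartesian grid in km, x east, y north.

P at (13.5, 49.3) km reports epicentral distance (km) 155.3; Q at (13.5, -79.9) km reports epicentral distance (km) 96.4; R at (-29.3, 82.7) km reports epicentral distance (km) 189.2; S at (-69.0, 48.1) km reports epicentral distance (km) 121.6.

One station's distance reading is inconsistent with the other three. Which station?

R

Solve using three stations at a time. Using P, Q, S (subtract circle equations pairwise → linear system) gives (x, y) ≈ (-82.5, -72.7).
Distances from that point to each station vs reported:
  P: calculated 155.2 vs reported 155.3 → residual 0.1 km
  Q: calculated 96.3 vs reported 96.4 → residual 0.1 km
  R: calculated 164.2 vs reported 189.2 → residual 25.0 km
  S: calculated 121.5 vs reported 121.6 → residual 0.1 km
P, Q, S are mutually consistent (residuals ≈ 0); R is off by 25.0 km.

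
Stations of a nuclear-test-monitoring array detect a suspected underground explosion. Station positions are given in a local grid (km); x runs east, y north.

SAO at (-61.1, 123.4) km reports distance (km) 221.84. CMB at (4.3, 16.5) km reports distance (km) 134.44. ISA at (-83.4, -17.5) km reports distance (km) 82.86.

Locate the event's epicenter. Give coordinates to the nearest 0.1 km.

(-65.5, -98.4)

Circle about each station: (x + 61.1)² + (y − 123.4)² = 221.84²; (x − 4.3)² + (y − 16.5)² = 134.44²; (x + 83.4)² + (y + 17.5)² = 82.86².
Subtracting the SAO equation from the CMB and ISA equations removes the quadratic terms:
130.8 x − 213.8 y = 12468.84
-44.6 x − 281.8 y = 30648.25
Solving the 2×2 system: x ≈ -65.5, y ≈ -98.4 km.
Check against SAO (with the unrounded x, y): √((x + 61.1)²+(y − 123.4)²) = 221.84 ≈ 221.84 km. ✓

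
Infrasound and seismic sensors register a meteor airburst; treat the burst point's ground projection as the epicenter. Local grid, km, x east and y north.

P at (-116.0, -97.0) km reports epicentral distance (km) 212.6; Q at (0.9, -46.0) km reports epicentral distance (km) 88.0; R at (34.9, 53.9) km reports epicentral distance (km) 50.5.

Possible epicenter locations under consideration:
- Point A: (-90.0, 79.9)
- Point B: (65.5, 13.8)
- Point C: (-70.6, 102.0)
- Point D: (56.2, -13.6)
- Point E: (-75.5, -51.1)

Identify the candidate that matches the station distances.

For each candidate, compare |candidate − station| to the reported distance:
Point A: residuals P 33.8, Q 67.3, R 77.1 → max 77.1 km
Point B: residuals P 0.0, Q 0.0, R 0.1 → max 0.1 km
Point C: residuals P 8.5, Q 76.4, R 65.4 → max 76.4 km
Point D: residuals P 21.3, Q 23.9, R 20.3 → max 23.9 km
Point E: residuals P 151.4, Q 11.4, R 101.9 → max 151.4 km
Only Point B has all residuals ≈ 0.

Point B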